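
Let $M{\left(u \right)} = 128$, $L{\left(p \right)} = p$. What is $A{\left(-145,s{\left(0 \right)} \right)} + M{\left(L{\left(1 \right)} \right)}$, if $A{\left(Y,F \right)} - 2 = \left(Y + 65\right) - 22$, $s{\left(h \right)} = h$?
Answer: $28$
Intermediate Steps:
$A{\left(Y,F \right)} = 45 + Y$ ($A{\left(Y,F \right)} = 2 + \left(\left(Y + 65\right) - 22\right) = 2 + \left(\left(65 + Y\right) - 22\right) = 2 + \left(43 + Y\right) = 45 + Y$)
$A{\left(-145,s{\left(0 \right)} \right)} + M{\left(L{\left(1 \right)} \right)} = \left(45 - 145\right) + 128 = -100 + 128 = 28$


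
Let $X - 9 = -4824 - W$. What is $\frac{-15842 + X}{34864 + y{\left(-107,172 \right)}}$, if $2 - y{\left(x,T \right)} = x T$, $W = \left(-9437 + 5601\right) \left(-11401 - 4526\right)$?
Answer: $- \frac{8730947}{7610} \approx -1147.3$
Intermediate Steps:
$W = 61095972$ ($W = \left(-3836\right) \left(-15927\right) = 61095972$)
$y{\left(x,T \right)} = 2 - T x$ ($y{\left(x,T \right)} = 2 - x T = 2 - T x$)
$X = -61100787$ ($X = 9 - 61100796 = -61100787$)
$\frac{-15842 + X}{34864 + y{\left(-107,172 \right)}} = \frac{-15842 - 61100787}{34864 - \left(-2 + 172 \left(-107\right)\right)} = - \frac{61116629}{34864 + \left(2 + 18404\right)} = - \frac{61116629}{34864 + 18406} = - \frac{61116629}{53270} = \left(-61116629\right) \frac{1}{53270} = - \frac{8730947}{7610}$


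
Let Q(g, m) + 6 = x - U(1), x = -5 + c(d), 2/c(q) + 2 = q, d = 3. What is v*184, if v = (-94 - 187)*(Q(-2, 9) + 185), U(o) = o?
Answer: -9048200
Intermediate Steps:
c(q) = 2/(-2 + q)
x = -3 (x = -5 + 2/(-2 + 3) = -5 + 2/1 = -5 + 2*1 = -5 + 2 = -3)
Q(g, m) = -10 (Q(g, m) = -6 + (-3 - 1*1) = -6 + (-3 - 1) = -6 - 4 = -10)
v = -49175 (v = (-94 - 187)*(-10 + 185) = -281*175 = -49175)
v*184 = -49175*184 = -9048200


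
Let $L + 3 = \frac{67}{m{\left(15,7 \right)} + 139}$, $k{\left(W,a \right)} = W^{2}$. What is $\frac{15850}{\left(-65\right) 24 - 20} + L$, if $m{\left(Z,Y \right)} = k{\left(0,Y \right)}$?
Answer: $- \frac{275615}{21962} \approx -12.55$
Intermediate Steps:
$m{\left(Z,Y \right)} = 0$ ($m{\left(Z,Y \right)} = 0^{2} = 0$)
$L = - \frac{350}{139}$ ($L = -3 + \frac{67}{0 + 139} = -3 + \frac{67}{139} = - \frac{350}{139} \approx -2.518$)
$\frac{15850}{\left(-65\right) 24 - 20} + L = \frac{15850}{\left(-65\right) 24 - 20} - \frac{350}{139} = \frac{15850}{-1560 - 20} - \frac{350}{139} = \frac{15850}{-1580} - \frac{350}{139} = 15850 \left(- \frac{1}{1580}\right) - \frac{350}{139} = - \frac{1585}{158} - \frac{350}{139} = - \frac{275615}{21962}$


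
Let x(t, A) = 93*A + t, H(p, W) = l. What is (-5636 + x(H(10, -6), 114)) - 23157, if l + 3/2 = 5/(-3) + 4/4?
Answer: -109159/6 ≈ -18193.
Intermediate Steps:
l = -13/6 (l = -3/2 + (5/(-3) + 4/4) = -3/2 + (5*(-⅓) + 4*(¼)) = -3/2 + (-5/3 + 1) = -3/2 - ⅔ = -13/6 ≈ -2.1667)
H(p, W) = -13/6
x(t, A) = t + 93*A
(-5636 + x(H(10, -6), 114)) - 23157 = (-5636 + (-13/6 + 93*114)) - 23157 = (-5636 + (-13/6 + 10602)) - 23157 = (-5636 + 63599/6) - 23157 = 29783/6 - 23157 = -109159/6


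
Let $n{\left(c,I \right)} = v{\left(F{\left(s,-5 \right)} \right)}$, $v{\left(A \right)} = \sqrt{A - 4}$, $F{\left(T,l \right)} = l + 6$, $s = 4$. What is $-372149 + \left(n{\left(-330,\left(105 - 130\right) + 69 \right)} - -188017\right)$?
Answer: $-184132 + i \sqrt{3} \approx -1.8413 \cdot 10^{5} + 1.732 i$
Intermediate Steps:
$F{\left(T,l \right)} = 6 + l$
$v{\left(A \right)} = \sqrt{-4 + A}$
$n{\left(c,I \right)} = i \sqrt{3}$ ($n{\left(c,I \right)} = \sqrt{-4 + \left(6 - 5\right)} = \sqrt{-4 + 1} = \sqrt{-3} = i \sqrt{3}$)
$-372149 + \left(n{\left(-330,\left(105 - 130\right) + 69 \right)} - -188017\right) = -372149 + \left(i \sqrt{3} - -188017\right) = -372149 + \left(i \sqrt{3} + 188017\right) = -372149 + \left(188017 + i \sqrt{3}\right) = -184132 + i \sqrt{3}$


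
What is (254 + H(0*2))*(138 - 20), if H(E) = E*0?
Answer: 29972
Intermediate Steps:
H(E) = 0
(254 + H(0*2))*(138 - 20) = (254 + 0)*(138 - 20) = 254*118 = 29972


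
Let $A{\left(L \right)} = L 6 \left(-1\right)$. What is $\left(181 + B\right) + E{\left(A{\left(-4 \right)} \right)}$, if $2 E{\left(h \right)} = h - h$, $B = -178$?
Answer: $3$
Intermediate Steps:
$A{\left(L \right)} = - 6 L$ ($A{\left(L \right)} = 6 L \left(-1\right) = - 6 L$)
$E{\left(h \right)} = 0$ ($E{\left(h \right)} = \frac{h - h}{2} = \frac{1}{2} \cdot 0 = 0$)
$\left(181 + B\right) + E{\left(A{\left(-4 \right)} \right)} = \left(181 - 178\right) + 0 = 3 + 0 = 3$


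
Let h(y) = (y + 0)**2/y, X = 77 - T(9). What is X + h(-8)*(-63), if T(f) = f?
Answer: 572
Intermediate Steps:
X = 68 (X = 77 - 1*9 = 77 - 9 = 68)
h(y) = y (h(y) = y**2/y = y)
X + h(-8)*(-63) = 68 - 8*(-63) = 68 + 504 = 572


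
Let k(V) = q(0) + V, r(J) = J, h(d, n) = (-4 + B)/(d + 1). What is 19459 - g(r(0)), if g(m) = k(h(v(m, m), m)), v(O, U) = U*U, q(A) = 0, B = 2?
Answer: 19461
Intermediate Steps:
v(O, U) = U**2
h(d, n) = -2/(1 + d) (h(d, n) = (-4 + 2)/(d + 1) = -2/(1 + d))
k(V) = V (k(V) = 0 + V = V)
g(m) = -2/(1 + m**2)
19459 - g(r(0)) = 19459 - (-2)/(1 + 0**2) = 19459 - (-2)/(1 + 0) = 19459 - (-2)/1 = 19459 - (-2) = 19459 - 1*(-2) = 19459 + 2 = 19461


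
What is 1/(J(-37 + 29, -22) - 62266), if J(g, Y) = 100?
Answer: -1/62166 ≈ -1.6086e-5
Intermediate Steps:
1/(J(-37 + 29, -22) - 62266) = 1/(100 - 62266) = 1/(-62166) = -1/62166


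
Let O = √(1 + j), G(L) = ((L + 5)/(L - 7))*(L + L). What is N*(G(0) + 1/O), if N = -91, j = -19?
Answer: 91*I*√2/6 ≈ 21.449*I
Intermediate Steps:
G(L) = 2*L*(5 + L)/(-7 + L) (G(L) = ((5 + L)/(-7 + L))*(2*L) = 2*L*(5 + L)/(-7 + L))
O = 3*I*√2 (O = √(1 - 19) = √(-18) = 3*I*√2 ≈ 4.2426*I)
N*(G(0) + 1/O) = -91*(2*0*(5 + 0)/(-7 + 0) + 1/(3*I*√2)) = -91*(2*0*5/(-7) - I*√2/6) = -91*(2*0*(-⅐)*5 - I*√2/6) = -91*(0 - I*√2/6) = -(-91)*I*√2/6 = 91*I*√2/6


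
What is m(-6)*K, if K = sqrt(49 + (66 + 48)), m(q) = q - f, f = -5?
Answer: -sqrt(163) ≈ -12.767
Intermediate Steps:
m(q) = 5 + q (m(q) = q - 1*(-5) = q + 5 = 5 + q)
K = sqrt(163) (K = sqrt(49 + 114) = sqrt(163) ≈ 12.767)
m(-6)*K = (5 - 6)*sqrt(163) = -sqrt(163)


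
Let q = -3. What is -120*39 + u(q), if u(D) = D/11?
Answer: -51483/11 ≈ -4680.3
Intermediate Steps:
u(D) = D/11 (u(D) = D*(1/11) = D/11)
-120*39 + u(q) = -120*39 + (1/11)*(-3) = -4680 - 3/11 = -51483/11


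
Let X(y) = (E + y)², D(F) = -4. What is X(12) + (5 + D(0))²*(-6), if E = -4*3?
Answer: -6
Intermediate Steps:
E = -12
X(y) = (-12 + y)²
X(12) + (5 + D(0))²*(-6) = (-12 + 12)² + (5 - 4)²*(-6) = 0² + 1²*(-6) = 0 + 1*(-6) = 0 - 6 = -6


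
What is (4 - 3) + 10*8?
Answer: 81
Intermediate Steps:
(4 - 3) + 10*8 = 1 + 80 = 81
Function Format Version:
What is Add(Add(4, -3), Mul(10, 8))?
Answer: 81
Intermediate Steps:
Add(Add(4, -3), Mul(10, 8)) = Add(1, 80) = 81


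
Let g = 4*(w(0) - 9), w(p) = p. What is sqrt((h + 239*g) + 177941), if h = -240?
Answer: sqrt(169097) ≈ 411.21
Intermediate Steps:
g = -36 (g = 4*(0 - 9) = 4*(-9) = -36)
sqrt((h + 239*g) + 177941) = sqrt((-240 + 239*(-36)) + 177941) = sqrt((-240 - 8604) + 177941) = sqrt(-8844 + 177941) = sqrt(169097)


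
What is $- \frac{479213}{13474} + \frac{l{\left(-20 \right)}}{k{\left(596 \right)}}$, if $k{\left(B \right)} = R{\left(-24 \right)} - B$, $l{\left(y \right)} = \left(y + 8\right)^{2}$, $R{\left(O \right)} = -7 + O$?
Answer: $- \frac{100802269}{2816066} \approx -35.795$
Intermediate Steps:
$l{\left(y \right)} = \left(8 + y\right)^{2}$
$k{\left(B \right)} = -31 - B$ ($k{\left(B \right)} = \left(-7 - 24\right) - B = -31 - B$)
$- \frac{479213}{13474} + \frac{l{\left(-20 \right)}}{k{\left(596 \right)}} = - \frac{479213}{13474} + \frac{\left(8 - 20\right)^{2}}{-31 - 596} = \left(-479213\right) \frac{1}{13474} + \frac{\left(-12\right)^{2}}{-31 - 596} = - \frac{479213}{13474} + \frac{144}{-627} = - \frac{479213}{13474} + 144 \left(- \frac{1}{627}\right) = - \frac{479213}{13474} - \frac{48}{209} = - \frac{100802269}{2816066}$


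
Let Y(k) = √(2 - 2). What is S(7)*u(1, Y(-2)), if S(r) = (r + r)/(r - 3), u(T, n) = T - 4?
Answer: -21/2 ≈ -10.500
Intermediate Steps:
Y(k) = 0 (Y(k) = √0 = 0)
u(T, n) = -4 + T
S(r) = 2*r/(-3 + r) (S(r) = (2*r)/(-3 + r) = 2*r/(-3 + r))
S(7)*u(1, Y(-2)) = (2*7/(-3 + 7))*(-4 + 1) = (2*7/4)*(-3) = (2*7*(¼))*(-3) = (7/2)*(-3) = -21/2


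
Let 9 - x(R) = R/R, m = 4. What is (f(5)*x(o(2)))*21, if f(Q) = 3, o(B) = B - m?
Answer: 504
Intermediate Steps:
o(B) = -4 + B (o(B) = B - 1*4 = B - 4 = -4 + B)
x(R) = 8 (x(R) = 9 - R/R = 9 - 1*1 = 9 - 1 = 8)
(f(5)*x(o(2)))*21 = (3*8)*21 = 24*21 = 504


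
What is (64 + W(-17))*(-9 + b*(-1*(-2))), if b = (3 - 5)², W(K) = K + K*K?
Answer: -336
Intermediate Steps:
W(K) = K + K²
b = 4 (b = (-2)² = 4)
(64 + W(-17))*(-9 + b*(-1*(-2))) = (64 - 17*(1 - 17))*(-9 + 4*(-1*(-2))) = (64 - 17*(-16))*(-9 + 4*2) = (64 + 272)*(-9 + 8) = 336*(-1) = -336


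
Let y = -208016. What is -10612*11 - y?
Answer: 91284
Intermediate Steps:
-10612*11 - y = -10612*11 - 1*(-208016) = -116732 + 208016 = 91284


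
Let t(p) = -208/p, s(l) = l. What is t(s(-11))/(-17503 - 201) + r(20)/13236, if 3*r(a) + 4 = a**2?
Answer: 239095/26850329 ≈ 0.0089047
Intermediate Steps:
r(a) = -4/3 + a**2/3
t(s(-11))/(-17503 - 201) + r(20)/13236 = (-208/(-11))/(-17503 - 201) + (-4/3 + (1/3)*20**2)/13236 = -208*(-1/11)/(-17704) + (-4/3 + (1/3)*400)*(1/13236) = (208/11)*(-1/17704) + (-4/3 + 400/3)*(1/13236) = -26/24343 + 132*(1/13236) = -26/24343 + 11/1103 = 239095/26850329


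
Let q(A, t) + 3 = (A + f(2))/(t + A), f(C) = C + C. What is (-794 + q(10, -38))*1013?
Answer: -1615735/2 ≈ -8.0787e+5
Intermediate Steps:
f(C) = 2*C
q(A, t) = -3 + (4 + A)/(A + t) (q(A, t) = -3 + (A + 2*2)/(t + A) = -3 + (A + 4)/(A + t) = -3 + (4 + A)/(A + t))
(-794 + q(10, -38))*1013 = (-794 + (4 - 3*(-38) - 2*10)/(10 - 38))*1013 = (-794 + (4 + 114 - 20)/(-28))*1013 = (-794 - 1/28*98)*1013 = (-794 - 7/2)*1013 = -1595/2*1013 = -1615735/2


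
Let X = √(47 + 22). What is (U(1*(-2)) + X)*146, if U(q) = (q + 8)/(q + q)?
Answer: -219 + 146*√69 ≈ 993.77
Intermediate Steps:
X = √69 ≈ 8.3066
U(q) = (8 + q)/(2*q) (U(q) = (8 + q)/((2*q)) = (8 + q)*(1/(2*q)) = (8 + q)/(2*q))
(U(1*(-2)) + X)*146 = ((8 + 1*(-2))/(2*((1*(-2)))) + √69)*146 = ((½)*(8 - 2)/(-2) + √69)*146 = ((½)*(-½)*6 + √69)*146 = (-3/2 + √69)*146 = -219 + 146*√69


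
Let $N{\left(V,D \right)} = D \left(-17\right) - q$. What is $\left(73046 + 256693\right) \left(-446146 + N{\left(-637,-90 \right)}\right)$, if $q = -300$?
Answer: $-146508313524$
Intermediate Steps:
$N{\left(V,D \right)} = 300 - 17 D$ ($N{\left(V,D \right)} = D \left(-17\right) - -300 = - 17 D + 300 = 300 - 17 D$)
$\left(73046 + 256693\right) \left(-446146 + N{\left(-637,-90 \right)}\right) = \left(73046 + 256693\right) \left(-446146 + \left(300 - -1530\right)\right) = 329739 \left(-446146 + \left(300 + 1530\right)\right) = 329739 \left(-446146 + 1830\right) = 329739 \left(-444316\right) = -146508313524$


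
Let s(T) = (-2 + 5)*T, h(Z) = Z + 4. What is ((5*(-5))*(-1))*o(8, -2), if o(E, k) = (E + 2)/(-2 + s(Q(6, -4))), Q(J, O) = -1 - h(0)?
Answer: -250/17 ≈ -14.706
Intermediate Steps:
h(Z) = 4 + Z
Q(J, O) = -5 (Q(J, O) = -1 - (4 + 0) = -1 - 1*4 = -1 - 4 = -5)
s(T) = 3*T
o(E, k) = -2/17 - E/17 (o(E, k) = (E + 2)/(-2 + 3*(-5)) = (2 + E)/(-2 - 15) = (2 + E)/(-17) = (2 + E)*(-1/17) = -2/17 - E/17)
((5*(-5))*(-1))*o(8, -2) = ((5*(-5))*(-1))*(-2/17 - 1/17*8) = (-25*(-1))*(-2/17 - 8/17) = 25*(-10/17) = -250/17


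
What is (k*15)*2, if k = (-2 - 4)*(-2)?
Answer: 360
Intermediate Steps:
k = 12 (k = -6*(-2) = 12)
(k*15)*2 = (12*15)*2 = 180*2 = 360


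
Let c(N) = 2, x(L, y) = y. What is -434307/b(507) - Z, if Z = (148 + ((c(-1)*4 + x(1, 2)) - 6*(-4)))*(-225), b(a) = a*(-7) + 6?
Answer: 48506719/1181 ≈ 41073.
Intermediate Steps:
b(a) = 6 - 7*a (b(a) = -7*a + 6 = 6 - 7*a)
Z = -40950 (Z = (148 + ((2*4 + 2) - 6*(-4)))*(-225) = (148 + ((8 + 2) + 24))*(-225) = (148 + (10 + 24))*(-225) = (148 + 34)*(-225) = 182*(-225) = -40950)
-434307/b(507) - Z = -434307/(6 - 7*507) - 1*(-40950) = -434307/(6 - 3549) + 40950 = -434307/(-3543) + 40950 = -434307*(-1/3543) + 40950 = 144769/1181 + 40950 = 48506719/1181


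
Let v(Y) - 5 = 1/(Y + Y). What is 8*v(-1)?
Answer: 36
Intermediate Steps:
v(Y) = 5 + 1/(2*Y) (v(Y) = 5 + 1/(Y + Y) = 5 + 1/(2*Y))
8*v(-1) = 8*(5 + (½)/(-1)) = 8*(5 + (½)*(-1)) = 8*(5 - ½) = 8*(9/2) = 36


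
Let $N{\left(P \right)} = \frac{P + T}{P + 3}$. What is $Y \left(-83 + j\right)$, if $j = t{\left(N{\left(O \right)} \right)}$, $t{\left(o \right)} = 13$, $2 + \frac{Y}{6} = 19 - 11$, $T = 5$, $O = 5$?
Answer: $-2520$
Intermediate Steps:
$Y = 36$ ($Y = -12 + 6 \left(19 - 11\right) = -12 + 6 \cdot 8 = -12 + 48 = 36$)
$N{\left(P \right)} = \frac{5 + P}{3 + P}$ ($N{\left(P \right)} = \frac{P + 5}{P + 3} = \frac{5 + P}{3 + P}$)
$j = 13$
$Y \left(-83 + j\right) = 36 \left(-83 + 13\right) = 36 \left(-70\right) = -2520$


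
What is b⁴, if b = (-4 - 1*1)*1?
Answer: 625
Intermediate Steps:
b = -5 (b = (-4 - 1)*1 = -5*1 = -5)
b⁴ = (-5)⁴ = 625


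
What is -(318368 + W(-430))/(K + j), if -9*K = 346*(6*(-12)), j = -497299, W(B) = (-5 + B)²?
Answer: 507593/494531 ≈ 1.0264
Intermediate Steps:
K = 2768 (K = -346*6*(-12)/9 = -346*(-72)/9 = -⅑*(-24912) = 2768)
-(318368 + W(-430))/(K + j) = -(318368 + (-5 - 430)²)/(2768 - 497299) = -(318368 + (-435)²)/(-494531) = -(318368 + 189225)*(-1)/494531 = -507593*(-1)/494531 = -1*(-507593/494531) = 507593/494531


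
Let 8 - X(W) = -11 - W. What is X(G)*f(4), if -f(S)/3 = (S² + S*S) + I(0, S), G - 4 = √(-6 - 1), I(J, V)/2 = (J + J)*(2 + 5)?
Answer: -2208 - 96*I*√7 ≈ -2208.0 - 253.99*I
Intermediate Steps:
I(J, V) = 28*J (I(J, V) = 2*((J + J)*(2 + 5)) = 2*((2*J)*7) = 2*(14*J) = 28*J)
G = 4 + I*√7 (G = 4 + √(-6 - 1) = 4 + √(-7) = 4 + I*√7 ≈ 4.0 + 2.6458*I)
f(S) = -6*S² (f(S) = -3*((S² + S*S) + 28*0) = -3*((S² + S²) + 0) = -3*(2*S² + 0) = -6*S²)
X(W) = 19 + W (X(W) = 8 - (-11 - W) = 8 + (11 + W) = 19 + W)
X(G)*f(4) = (19 + (4 + I*√7))*(-6*4²) = (23 + I*√7)*(-6*16) = (23 + I*√7)*(-96) = -2208 - 96*I*√7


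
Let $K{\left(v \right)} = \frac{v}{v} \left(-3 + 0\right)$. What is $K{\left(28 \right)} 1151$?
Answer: $-3453$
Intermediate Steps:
$K{\left(v \right)} = -3$ ($K{\left(v \right)} = 1 \left(-3\right) = -3$)
$K{\left(28 \right)} 1151 = \left(-3\right) 1151 = -3453$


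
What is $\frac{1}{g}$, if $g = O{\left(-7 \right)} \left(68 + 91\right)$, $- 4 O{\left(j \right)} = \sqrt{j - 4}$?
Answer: $\frac{4 i \sqrt{11}}{1749} \approx 0.0075852 i$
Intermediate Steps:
$O{\left(j \right)} = - \frac{\sqrt{-4 + j}}{4}$ ($O{\left(j \right)} = - \frac{\sqrt{j - 4}}{4} = - \frac{\sqrt{-4 + j}}{4}$)
$g = - \frac{159 i \sqrt{11}}{4}$ ($g = - \frac{\sqrt{-4 - 7}}{4} \left(68 + 91\right) = - \frac{\sqrt{-11}}{4} \cdot 159 = - \frac{i \sqrt{11}}{4} \cdot 159 = - \frac{159 i \sqrt{11}}{4} \approx - 131.84 i$)
$\frac{1}{g} = \frac{1}{\left(- \frac{159}{4}\right) i \sqrt{11}} = \frac{4 i \sqrt{11}}{1749}$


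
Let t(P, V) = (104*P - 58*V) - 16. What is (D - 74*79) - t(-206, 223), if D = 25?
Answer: 28553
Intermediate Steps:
t(P, V) = -16 - 58*V + 104*P (t(P, V) = (-58*V + 104*P) - 16 = -16 - 58*V + 104*P)
(D - 74*79) - t(-206, 223) = (25 - 74*79) - (-16 - 58*223 + 104*(-206)) = (25 - 5846) - (-16 - 12934 - 21424) = -5821 - 1*(-34374) = -5821 + 34374 = 28553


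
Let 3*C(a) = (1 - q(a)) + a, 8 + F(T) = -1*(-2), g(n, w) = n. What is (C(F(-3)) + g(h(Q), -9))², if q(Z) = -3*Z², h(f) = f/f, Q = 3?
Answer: 11236/9 ≈ 1248.4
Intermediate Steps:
h(f) = 1
F(T) = -6 (F(T) = -8 - 1*(-2) = -8 + 2 = -6)
C(a) = ⅓ + a² + a/3 (C(a) = ((1 - (-3)*a²) + a)/3 = ((1 + 3*a²) + a)/3 = (1 + a + 3*a²)/3 = ⅓ + a² + a/3)
(C(F(-3)) + g(h(Q), -9))² = ((⅓ + (-6)² + (⅓)*(-6)) + 1)² = ((⅓ + 36 - 2) + 1)² = (103/3 + 1)² = (106/3)² = 11236/9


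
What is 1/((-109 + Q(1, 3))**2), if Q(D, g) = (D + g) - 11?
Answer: 1/13456 ≈ 7.4316e-5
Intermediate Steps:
Q(D, g) = -11 + D + g
1/((-109 + Q(1, 3))**2) = 1/((-109 + (-11 + 1 + 3))**2) = 1/((-109 - 7)**2) = 1/((-116)**2) = 1/13456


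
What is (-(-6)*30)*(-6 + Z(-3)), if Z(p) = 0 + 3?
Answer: -540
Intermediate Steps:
Z(p) = 3
(-(-6)*30)*(-6 + Z(-3)) = (-(-6)*30)*(-6 + 3) = -6*(-30)*(-3) = 180*(-3) = -540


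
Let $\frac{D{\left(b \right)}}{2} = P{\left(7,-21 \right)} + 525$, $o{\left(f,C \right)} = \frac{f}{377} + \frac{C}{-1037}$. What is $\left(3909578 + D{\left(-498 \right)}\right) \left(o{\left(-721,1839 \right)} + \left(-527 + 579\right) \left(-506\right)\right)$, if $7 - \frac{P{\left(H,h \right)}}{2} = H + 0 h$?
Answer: $- \frac{40232896997070704}{390949} \approx -1.0291 \cdot 10^{11}$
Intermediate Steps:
$P{\left(H,h \right)} = 14 - 2 H$ ($P{\left(H,h \right)} = 14 - 2 \left(H + 0 h\right) = 14 - 2 \left(H + 0\right) = 14 - 2 H$)
$o{\left(f,C \right)} = - \frac{C}{1037} + \frac{f}{377}$ ($o{\left(f,C \right)} = f \frac{1}{377} + C \left(- \frac{1}{1037}\right) = \frac{f}{377} - \frac{C}{1037} = - \frac{C}{1037} + \frac{f}{377}$)
$D{\left(b \right)} = 1050$ ($D{\left(b \right)} = 2 \left(\left(14 - 14\right) + 525\right) = 2 \left(0 + 525\right) = 2 \cdot 525 = 1050$)
$\left(3909578 + D{\left(-498 \right)}\right) \left(o{\left(-721,1839 \right)} + \left(-527 + 579\right) \left(-506\right)\right) = \left(3909578 + 1050\right) \left(\left(\left(- \frac{1}{1037}\right) 1839 + \frac{1}{377} \left(-721\right)\right) + \left(-527 + 579\right) \left(-506\right)\right) = 3910628 \left(\left(- \frac{1839}{1037} - \frac{721}{377}\right) + 52 \left(-506\right)\right) = 3910628 \left(- \frac{1440980}{390949} - 26312\right) = 3910628 \left(- \frac{10288091068}{390949}\right) = - \frac{40232896997070704}{390949}$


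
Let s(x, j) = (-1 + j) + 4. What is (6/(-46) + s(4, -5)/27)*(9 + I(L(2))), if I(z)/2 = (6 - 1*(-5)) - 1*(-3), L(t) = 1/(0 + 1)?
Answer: -4699/621 ≈ -7.5668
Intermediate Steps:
s(x, j) = 3 + j
L(t) = 1 (L(t) = 1/1 = 1)
I(z) = 28 (I(z) = 2*((6 - 1*(-5)) - 1*(-3)) = 2*((6 + 5) + 3) = 2*(11 + 3) = 2*14 = 28)
(6/(-46) + s(4, -5)/27)*(9 + I(L(2))) = (6/(-46) + (3 - 5)/27)*(9 + 28) = (6*(-1/46) - 2*1/27)*37 = (-3/23 - 2/27)*37 = -127/621*37 = -4699/621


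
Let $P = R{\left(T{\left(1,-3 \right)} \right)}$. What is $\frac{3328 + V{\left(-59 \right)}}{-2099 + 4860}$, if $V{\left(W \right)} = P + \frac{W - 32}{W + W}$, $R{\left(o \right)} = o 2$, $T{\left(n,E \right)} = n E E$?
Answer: $\frac{394919}{325798} \approx 1.2122$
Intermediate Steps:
$T{\left(n,E \right)} = n E^{2}$ ($T{\left(n,E \right)} = E n E = n E^{2}$)
$R{\left(o \right)} = 2 o$
$P = 18$ ($P = 2 \cdot 1 \left(-3\right)^{2} = 2 \cdot 1 \cdot 9 = 2 \cdot 9 = 18$)
$V{\left(W \right)} = 18 + \frac{-32 + W}{2 W}$ ($V{\left(W \right)} = 18 + \frac{W - 32}{W + W} = 18 + \frac{-32 + W}{2 W}$)
$\frac{3328 + V{\left(-59 \right)}}{-2099 + 4860} = \frac{3328 + \left(\frac{37}{2} - \frac{16}{-59}\right)}{-2099 + 4860} = \frac{3328 + \left(\frac{37}{2} - - \frac{16}{59}\right)}{2761} = \left(3328 + \left(\frac{37}{2} + \frac{16}{59}\right)\right) \frac{1}{2761} = \left(3328 + \frac{2215}{118}\right) \frac{1}{2761} = \frac{394919}{118} \cdot \frac{1}{2761} = \frac{394919}{325798}$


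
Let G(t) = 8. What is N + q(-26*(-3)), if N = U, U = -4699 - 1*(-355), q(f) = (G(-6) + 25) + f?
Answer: -4233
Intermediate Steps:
q(f) = 33 + f (q(f) = (8 + 25) + f = 33 + f)
U = -4344 (U = -4699 + 355 = -4344)
N = -4344
N + q(-26*(-3)) = -4344 + (33 - 26*(-3)) = -4344 + (33 + 78) = -4344 + 111 = -4233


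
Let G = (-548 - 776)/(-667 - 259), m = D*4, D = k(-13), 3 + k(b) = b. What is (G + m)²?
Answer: 839260900/214369 ≈ 3915.0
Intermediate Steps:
k(b) = -3 + b
D = -16 (D = -3 - 13 = -16)
m = -64 (m = -16*4 = -64)
G = 662/463 (G = -1324/(-926) = -1324*(-1/926) = 662/463 ≈ 1.4298)
(G + m)² = (662/463 - 64)² = (-28970/463)² = 839260900/214369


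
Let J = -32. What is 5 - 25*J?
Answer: 805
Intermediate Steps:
5 - 25*J = 5 - 25*(-32) = 5 + 800 = 805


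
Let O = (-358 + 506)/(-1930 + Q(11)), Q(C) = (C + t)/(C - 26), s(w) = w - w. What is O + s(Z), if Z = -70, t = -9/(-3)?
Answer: -555/7241 ≈ -0.076647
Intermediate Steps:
t = 3 (t = -9*(-⅓) = 3)
s(w) = 0
Q(C) = (3 + C)/(-26 + C) (Q(C) = (C + 3)/(C - 26) = (3 + C)/(-26 + C))
O = -555/7241 (O = (-358 + 506)/(-1930 + (3 + 11)/(-26 + 11)) = 148/(-1930 + 14/(-15)) = 148/(-1930 - 1/15*14) = 148/(-1930 - 14/15) = 148/(-28964/15) = 148*(-15/28964) = -555/7241 ≈ -0.076647)
O + s(Z) = -555/7241 + 0 = -555/7241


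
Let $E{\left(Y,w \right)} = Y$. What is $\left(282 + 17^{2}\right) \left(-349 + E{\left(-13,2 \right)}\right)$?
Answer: $-206702$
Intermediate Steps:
$\left(282 + 17^{2}\right) \left(-349 + E{\left(-13,2 \right)}\right) = \left(282 + 17^{2}\right) \left(-349 - 13\right) = \left(282 + 289\right) \left(-362\right) = 571 \left(-362\right) = -206702$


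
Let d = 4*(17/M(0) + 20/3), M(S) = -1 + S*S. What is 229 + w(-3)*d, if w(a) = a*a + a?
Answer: -19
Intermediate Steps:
M(S) = -1 + S**2
w(a) = a + a**2 (w(a) = a**2 + a = a + a**2)
d = -124/3 (d = 4*(17/(-1 + 0**2) + 20/3) = 4*(17/(-1 + 0) + 20*(1/3)) = 4*(17/(-1) + 20/3) = 4*(17*(-1) + 20/3) = 4*(-17 + 20/3) = 4*(-31/3) = -124/3 ≈ -41.333)
229 + w(-3)*d = 229 - 3*(1 - 3)*(-124/3) = 229 - 3*(-2)*(-124/3) = 229 + 6*(-124/3) = 229 - 248 = -19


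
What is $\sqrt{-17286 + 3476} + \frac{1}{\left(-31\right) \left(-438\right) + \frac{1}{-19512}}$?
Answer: $\frac{19512}{264933935} + i \sqrt{13810} \approx 7.3649 \cdot 10^{-5} + 117.52 i$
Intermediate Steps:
$\sqrt{-17286 + 3476} + \frac{1}{\left(-31\right) \left(-438\right) + \frac{1}{-19512}} = \sqrt{-13810} + \frac{1}{13578 - \frac{1}{19512}} = i \sqrt{13810} + \frac{1}{\frac{264933935}{19512}} = i \sqrt{13810} + \frac{19512}{264933935} = \frac{19512}{264933935} + i \sqrt{13810}$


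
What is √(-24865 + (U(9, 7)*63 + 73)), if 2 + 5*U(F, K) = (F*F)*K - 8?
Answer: I*√444345/5 ≈ 133.32*I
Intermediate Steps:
U(F, K) = -2 + K*F²/5 (U(F, K) = -⅖ + ((F*F)*K - 8)/5 = -⅖ + (F²*K - 8)/5 = -⅖ + (K*F² - 8)/5 = -⅖ + (-8 + K*F²)/5 = -⅖ + (-8/5 + K*F²/5) = -2 + K*F²/5)
√(-24865 + (U(9, 7)*63 + 73)) = √(-24865 + ((-2 + (⅕)*7*9²)*63 + 73)) = √(-24865 + ((-2 + (⅕)*7*81)*63 + 73)) = √(-24865 + ((-2 + 567/5)*63 + 73)) = √(-24865 + ((557/5)*63 + 73)) = √(-24865 + (35091/5 + 73)) = √(-24865 + 35456/5) = √(-88869/5) = I*√444345/5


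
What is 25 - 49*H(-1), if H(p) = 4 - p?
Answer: -220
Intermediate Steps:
25 - 49*H(-1) = 25 - 49*(4 - 1*(-1)) = 25 - 49*(4 + 1) = 25 - 49*5 = 25 - 245 = -220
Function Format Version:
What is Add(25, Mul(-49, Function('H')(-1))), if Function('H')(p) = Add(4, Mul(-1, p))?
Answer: -220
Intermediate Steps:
Add(25, Mul(-49, Function('H')(-1))) = Add(25, Mul(-49, Add(4, Mul(-1, -1)))) = Add(25, Mul(-49, Add(4, 1))) = Add(25, Mul(-49, 5)) = Add(25, -245) = -220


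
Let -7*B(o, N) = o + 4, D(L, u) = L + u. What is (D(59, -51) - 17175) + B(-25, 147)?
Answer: -17164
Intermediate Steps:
B(o, N) = -4/7 - o/7 (B(o, N) = -(o + 4)/7 = -(4 + o)/7 = -4/7 - o/7)
(D(59, -51) - 17175) + B(-25, 147) = ((59 - 51) - 17175) + (-4/7 - ⅐*(-25)) = (8 - 17175) + (-4/7 + 25/7) = -17167 + 3 = -17164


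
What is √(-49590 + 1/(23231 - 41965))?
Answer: I*√17404243088774/18734 ≈ 222.69*I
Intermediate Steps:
√(-49590 + 1/(23231 - 41965)) = √(-49590 + 1/(-18734)) = √(-49590 - 1/18734) = √(-929019061/18734) = I*√17404243088774/18734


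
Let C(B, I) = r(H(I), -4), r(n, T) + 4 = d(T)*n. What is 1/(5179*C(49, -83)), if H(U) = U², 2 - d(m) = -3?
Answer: 1/178369939 ≈ 5.6063e-9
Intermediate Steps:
d(m) = 5 (d(m) = 2 - 1*(-3) = 2 + 3 = 5)
r(n, T) = -4 + 5*n
C(B, I) = -4 + 5*I²
1/(5179*C(49, -83)) = 1/(5179*(-4 + 5*(-83)²)) = 1/(5179*(-4 + 5*6889)) = 1/(5179*(-4 + 34445)) = (1/5179)/34441 = (1/5179)*(1/34441) = 1/178369939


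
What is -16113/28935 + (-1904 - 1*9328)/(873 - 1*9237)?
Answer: 5284133/6722565 ≈ 0.78603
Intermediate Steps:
-16113/28935 + (-1904 - 1*9328)/(873 - 1*9237) = -16113*1/28935 + (-1904 - 9328)/(873 - 9237) = -5371/9645 - 11232/(-8364) = -5371/9645 - 11232*(-1/8364) = -5371/9645 + 936/697 = 5284133/6722565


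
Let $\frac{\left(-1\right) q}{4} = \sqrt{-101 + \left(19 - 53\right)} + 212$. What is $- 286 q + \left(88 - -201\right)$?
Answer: $242817 + 3432 i \sqrt{15} \approx 2.4282 \cdot 10^{5} + 13292.0 i$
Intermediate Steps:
$q = -848 - 12 i \sqrt{15}$ ($q = - 4 \left(\sqrt{-101 + \left(19 - 53\right)} + 212\right) = - 4 \left(\sqrt{-101 - 34} + 212\right) = - 4 \left(\sqrt{-135} + 212\right) = - 4 \left(3 i \sqrt{15} + 212\right) = - 4 \left(212 + 3 i \sqrt{15}\right) = -848 - 12 i \sqrt{15} \approx -848.0 - 46.476 i$)
$- 286 q + \left(88 - -201\right) = - 286 \left(-848 - 12 i \sqrt{15}\right) + \left(88 - -201\right) = \left(242528 + 3432 i \sqrt{15}\right) + \left(88 + 201\right) = \left(242528 + 3432 i \sqrt{15}\right) + 289 = 242817 + 3432 i \sqrt{15}$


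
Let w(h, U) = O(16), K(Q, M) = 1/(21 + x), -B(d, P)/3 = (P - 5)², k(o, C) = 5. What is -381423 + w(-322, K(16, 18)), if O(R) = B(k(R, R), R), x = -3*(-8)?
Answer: -381786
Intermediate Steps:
x = 24
B(d, P) = -3*(-5 + P)² (B(d, P) = -3*(P - 5)² = -3*(-5 + P)²)
K(Q, M) = 1/45 (K(Q, M) = 1/(21 + 24) = 1/45)
O(R) = -3*(-5 + R)²
w(h, U) = -363 (w(h, U) = -3*(-5 + 16)² = -3*11² = -3*121 = -363)
-381423 + w(-322, K(16, 18)) = -381423 - 363 = -381786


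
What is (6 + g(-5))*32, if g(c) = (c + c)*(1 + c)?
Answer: 1472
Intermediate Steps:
g(c) = 2*c*(1 + c) (g(c) = (2*c)*(1 + c) = 2*c*(1 + c))
(6 + g(-5))*32 = (6 + 2*(-5)*(1 - 5))*32 = (6 + 2*(-5)*(-4))*32 = (6 + 40)*32 = 46*32 = 1472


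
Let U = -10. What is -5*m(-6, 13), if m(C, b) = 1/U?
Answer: ½ ≈ 0.50000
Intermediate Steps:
m(C, b) = -⅒ (m(C, b) = 1/(-10) = -⅒)
-5*m(-6, 13) = -5*(-⅒) = ½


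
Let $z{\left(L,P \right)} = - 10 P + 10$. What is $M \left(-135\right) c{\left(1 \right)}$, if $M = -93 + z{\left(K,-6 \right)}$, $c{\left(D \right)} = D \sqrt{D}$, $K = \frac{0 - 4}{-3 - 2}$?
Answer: $3105$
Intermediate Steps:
$K = \frac{4}{5}$ ($K = - \frac{4}{-5} = \left(-4\right) \left(- \frac{1}{5}\right) = \frac{4}{5} \approx 0.8$)
$c{\left(D \right)} = D^{\frac{3}{2}}$
$z{\left(L,P \right)} = 10 - 10 P$
$M = -23$ ($M = -93 + \left(10 - -60\right) = -93 + \left(10 + 60\right) = -93 + 70 = -23$)
$M \left(-135\right) c{\left(1 \right)} = \left(-23\right) \left(-135\right) 1^{\frac{3}{2}} = 3105 \cdot 1 = 3105$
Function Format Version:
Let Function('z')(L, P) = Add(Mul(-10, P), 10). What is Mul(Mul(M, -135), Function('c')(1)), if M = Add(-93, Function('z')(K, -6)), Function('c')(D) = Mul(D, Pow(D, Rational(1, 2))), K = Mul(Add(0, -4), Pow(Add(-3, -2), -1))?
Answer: 3105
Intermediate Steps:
K = Rational(4, 5) (K = Mul(-4, Pow(-5, -1)) = Mul(-4, Rational(-1, 5)) = Rational(4, 5) ≈ 0.80000)
Function('c')(D) = Pow(D, Rational(3, 2))
Function('z')(L, P) = Add(10, Mul(-10, P))
M = -23 (M = Add(-93, Add(10, Mul(-10, -6))) = Add(-93, Add(10, 60)) = Add(-93, 70) = -23)
Mul(Mul(M, -135), Function('c')(1)) = Mul(Mul(-23, -135), Pow(1, Rational(3, 2))) = Mul(3105, 1) = 3105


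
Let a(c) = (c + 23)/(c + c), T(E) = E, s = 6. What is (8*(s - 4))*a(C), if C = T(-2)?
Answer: -84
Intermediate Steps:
C = -2
a(c) = (23 + c)/(2*c) (a(c) = (23 + c)/((2*c)) = (23 + c)*(1/(2*c)) = (23 + c)/(2*c))
(8*(s - 4))*a(C) = (8*(6 - 4))*((½)*(23 - 2)/(-2)) = (8*2)*((½)*(-½)*21) = 16*(-21/4) = -84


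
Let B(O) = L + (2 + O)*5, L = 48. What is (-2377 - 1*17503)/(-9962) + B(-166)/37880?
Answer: 93170467/47170070 ≈ 1.9752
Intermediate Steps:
B(O) = 58 + 5*O (B(O) = 48 + (2 + O)*5 = 48 + (10 + 5*O) = 58 + 5*O)
(-2377 - 1*17503)/(-9962) + B(-166)/37880 = (-2377 - 1*17503)/(-9962) + (58 + 5*(-166))/37880 = (-2377 - 17503)*(-1/9962) + (58 - 830)*(1/37880) = -19880*(-1/9962) - 772*1/37880 = 9940/4981 - 193/9470 = 93170467/47170070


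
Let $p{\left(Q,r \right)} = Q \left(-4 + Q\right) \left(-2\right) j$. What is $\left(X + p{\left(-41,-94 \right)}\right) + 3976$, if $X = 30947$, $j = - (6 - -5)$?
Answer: $75513$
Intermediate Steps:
$j = -11$ ($j = - (6 + 5) = \left(-1\right) 11 = -11$)
$p{\left(Q,r \right)} = - 11 Q \left(8 - 2 Q\right)$ ($p{\left(Q,r \right)} = Q \left(-4 + Q\right) \left(-2\right) \left(-11\right) = Q \left(8 - 2 Q\right) \left(-11\right) = - 11 Q \left(8 - 2 Q\right)$)
$\left(X + p{\left(-41,-94 \right)}\right) + 3976 = \left(30947 + 22 \left(-41\right) \left(-4 - 41\right)\right) + 3976 = \left(30947 + 22 \left(-41\right) \left(-45\right)\right) + 3976 = \left(30947 + 40590\right) + 3976 = 71537 + 3976 = 75513$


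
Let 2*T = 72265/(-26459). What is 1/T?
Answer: -52918/72265 ≈ -0.73228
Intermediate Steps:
T = -72265/52918 (T = (72265/(-26459))/2 = (72265*(-1/26459))/2 = (1/2)*(-72265/26459) = -72265/52918 ≈ -1.3656)
1/T = 1/(-72265/52918) = -52918/72265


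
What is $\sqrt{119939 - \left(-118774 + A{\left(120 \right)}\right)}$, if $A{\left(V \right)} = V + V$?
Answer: $3 \sqrt{26497} \approx 488.34$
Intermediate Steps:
$A{\left(V \right)} = 2 V$
$\sqrt{119939 - \left(-118774 + A{\left(120 \right)}\right)} = \sqrt{119939 + \left(118774 - 2 \cdot 120\right)} = \sqrt{119939 + \left(118774 - 240\right)} = \sqrt{119939 + 118534} = \sqrt{238473} = 3 \sqrt{26497}$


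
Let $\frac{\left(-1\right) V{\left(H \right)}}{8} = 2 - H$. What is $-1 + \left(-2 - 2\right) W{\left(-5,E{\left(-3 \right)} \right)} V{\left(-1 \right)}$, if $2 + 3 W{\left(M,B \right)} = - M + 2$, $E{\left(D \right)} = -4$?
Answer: $159$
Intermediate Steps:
$V{\left(H \right)} = -16 + 8 H$ ($V{\left(H \right)} = - 8 \left(2 - H\right) = -16 + 8 H$)
$W{\left(M,B \right)} = - \frac{M}{3}$ ($W{\left(M,B \right)} = - \frac{2}{3} + \frac{- M + 2}{3} = - \frac{2}{3} + \frac{2 - M}{3} = - \frac{2}{3} - \left(- \frac{2}{3} + \frac{M}{3}\right) = - \frac{M}{3}$)
$-1 + \left(-2 - 2\right) W{\left(-5,E{\left(-3 \right)} \right)} V{\left(-1 \right)} = -1 + \left(-2 - 2\right) \left(\left(- \frac{1}{3}\right) \left(-5\right)\right) \left(-16 + 8 \left(-1\right)\right) = -1 + \left(-4\right) \frac{5}{3} \left(-16 - 8\right) = -1 - -160 = -1 + 160 = 159$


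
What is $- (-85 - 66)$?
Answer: $151$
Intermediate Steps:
$- (-85 - 66) = \left(-1\right) \left(-151\right) = 151$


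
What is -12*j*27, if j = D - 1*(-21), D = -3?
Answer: -5832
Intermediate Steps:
j = 18 (j = -3 - 1*(-21) = -3 + 21 = 18)
-12*j*27 = -12*18*27 = -216*27 = -5832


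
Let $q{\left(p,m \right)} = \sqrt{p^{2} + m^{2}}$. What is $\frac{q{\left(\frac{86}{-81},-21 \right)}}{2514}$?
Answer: $\frac{\sqrt{2900797}}{203634} \approx 0.0083639$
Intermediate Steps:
$q{\left(p,m \right)} = \sqrt{m^{2} + p^{2}}$
$\frac{q{\left(\frac{86}{-81},-21 \right)}}{2514} = \frac{\sqrt{\left(-21\right)^{2} + \left(\frac{86}{-81}\right)^{2}}}{2514} = \sqrt{441 + \left(86 \left(- \frac{1}{81}\right)\right)^{2}} \cdot \frac{1}{2514} = \sqrt{441 + \left(- \frac{86}{81}\right)^{2}} \cdot \frac{1}{2514} = \sqrt{441 + \frac{7396}{6561}} \cdot \frac{1}{2514} = \sqrt{\frac{2900797}{6561}} \cdot \frac{1}{2514} = \frac{\sqrt{2900797}}{81} \cdot \frac{1}{2514} = \frac{\sqrt{2900797}}{203634}$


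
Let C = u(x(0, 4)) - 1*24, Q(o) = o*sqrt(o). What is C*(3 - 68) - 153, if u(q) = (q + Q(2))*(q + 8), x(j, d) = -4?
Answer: 2447 - 520*sqrt(2) ≈ 1711.6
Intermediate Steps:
Q(o) = o**(3/2)
u(q) = (8 + q)*(q + 2*sqrt(2)) (u(q) = (q + 2**(3/2))*(q + 8) = (q + 2*sqrt(2))*(8 + q) = (8 + q)*(q + 2*sqrt(2)))
C = -40 + 8*sqrt(2) (C = ((-4)**2 + 8*(-4) + 16*sqrt(2) + 2*(-4)*sqrt(2)) - 1*24 = (16 - 32 + 16*sqrt(2) - 8*sqrt(2)) - 24 = (-16 + 8*sqrt(2)) - 24 = -40 + 8*sqrt(2) ≈ -28.686)
C*(3 - 68) - 153 = (-40 + 8*sqrt(2))*(3 - 68) - 153 = (-40 + 8*sqrt(2))*(-65) - 153 = (2600 - 520*sqrt(2)) - 153 = 2447 - 520*sqrt(2)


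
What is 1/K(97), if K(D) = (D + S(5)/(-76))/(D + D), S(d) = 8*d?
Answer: 3686/1833 ≈ 2.0109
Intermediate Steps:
K(D) = (-10/19 + D)/(2*D) (K(D) = (D + (8*5)/(-76))/(D + D) = (D + 40*(-1/76))/((2*D)) = (D - 10/19)*(1/(2*D)) = (-10/19 + D)*(1/(2*D)) = (-10/19 + D)/(2*D))
1/K(97) = 1/((1/38)*(-10 + 19*97)/97) = 1/((1/38)*(1/97)*(-10 + 1843)) = 1/((1/38)*(1/97)*1833) = 1/(1833/3686) = 3686/1833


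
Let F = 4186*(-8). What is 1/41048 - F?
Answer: 1374615425/41048 ≈ 33488.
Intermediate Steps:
F = -33488
1/41048 - F = 1/41048 - 1*(-33488) = 1/41048 + 33488 = 1374615425/41048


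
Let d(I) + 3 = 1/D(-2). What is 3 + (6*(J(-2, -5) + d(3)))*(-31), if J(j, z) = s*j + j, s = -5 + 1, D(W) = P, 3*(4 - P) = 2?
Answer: -3054/5 ≈ -610.80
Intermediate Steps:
P = 10/3 (P = 4 - 1/3*2 = 4 - 2/3 = 10/3 ≈ 3.3333)
D(W) = 10/3
s = -4
d(I) = -27/10 (d(I) = -3 + 1/(10/3) = -3 + 1*(3/10) = -3 + 3/10 = -27/10)
J(j, z) = -3*j (J(j, z) = -4*j + j = -3*j)
3 + (6*(J(-2, -5) + d(3)))*(-31) = 3 + (6*(-3*(-2) - 27/10))*(-31) = 3 + (6*(6 - 27/10))*(-31) = 3 + (6*(33/10))*(-31) = 3 + (99/5)*(-31) = 3 - 3069/5 = -3054/5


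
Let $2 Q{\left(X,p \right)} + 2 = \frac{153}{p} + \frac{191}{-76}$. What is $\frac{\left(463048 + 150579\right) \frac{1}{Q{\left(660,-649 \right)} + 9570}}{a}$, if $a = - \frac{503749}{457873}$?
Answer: $- \frac{27716461242878408}{475451970391625} \approx -58.295$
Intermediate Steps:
$a = - \frac{503749}{457873}$ ($a = \left(-503749\right) \frac{1}{457873} = - \frac{503749}{457873} \approx -1.1002$)
$Q{\left(X,p \right)} = - \frac{343}{152} + \frac{153}{2 p}$ ($Q{\left(X,p \right)} = -1 + \frac{\frac{153}{p} + \frac{191}{-76}}{2} = -1 + \frac{\frac{153}{p} + 191 \left(- \frac{1}{76}\right)}{2} = -1 + \frac{\frac{153}{p} - \frac{191}{76}}{2} = -1 + \frac{- \frac{191}{76} + \frac{153}{p}}{2} = -1 - \left(\frac{191}{152} - \frac{153}{2 p}\right) = - \frac{343}{152} + \frac{153}{2 p}$)
$\frac{\left(463048 + 150579\right) \frac{1}{Q{\left(660,-649 \right)} + 9570}}{a} = \frac{\left(463048 + 150579\right) \frac{1}{\frac{11628 - -222607}{152 \left(-649\right)} + 9570}}{- \frac{503749}{457873}} = \frac{613627}{\frac{1}{152} \left(- \frac{1}{649}\right) \left(11628 + 222607\right) + 9570} \left(- \frac{457873}{503749}\right) = \frac{613627}{\frac{1}{152} \left(- \frac{1}{649}\right) 234235 + 9570} \left(- \frac{457873}{503749}\right) = \frac{613627}{- \frac{234235}{98648} + 9570} \left(- \frac{457873}{503749}\right) = \frac{613627}{\frac{943827125}{98648}} \left(- \frac{457873}{503749}\right) = 613627 \cdot \frac{98648}{943827125} \left(- \frac{457873}{503749}\right) = \frac{60533076296}{943827125} \left(- \frac{457873}{503749}\right) = - \frac{27716461242878408}{475451970391625}$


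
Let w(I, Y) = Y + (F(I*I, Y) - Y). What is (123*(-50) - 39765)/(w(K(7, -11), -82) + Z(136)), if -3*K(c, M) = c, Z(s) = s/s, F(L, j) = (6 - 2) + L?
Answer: -413235/94 ≈ -4396.1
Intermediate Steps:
F(L, j) = 4 + L
Z(s) = 1
K(c, M) = -c/3
w(I, Y) = 4 + I**2 (w(I, Y) = Y + ((4 + I*I) - Y) = Y + ((4 + I**2) - Y) = Y + (4 + I**2 - Y) = 4 + I**2)
(123*(-50) - 39765)/(w(K(7, -11), -82) + Z(136)) = (123*(-50) - 39765)/((4 + (-1/3*7)**2) + 1) = (-6150 - 39765)/((4 + (-7/3)**2) + 1) = -45915/((4 + 49/9) + 1) = -45915/(85/9 + 1) = -45915/94/9 = -45915*9/94 = -413235/94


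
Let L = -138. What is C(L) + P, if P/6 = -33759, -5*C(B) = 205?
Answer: -202595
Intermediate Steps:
C(B) = -41 (C(B) = -⅕*205 = -41)
P = -202554 (P = 6*(-33759) = -202554)
C(L) + P = -41 - 202554 = -202595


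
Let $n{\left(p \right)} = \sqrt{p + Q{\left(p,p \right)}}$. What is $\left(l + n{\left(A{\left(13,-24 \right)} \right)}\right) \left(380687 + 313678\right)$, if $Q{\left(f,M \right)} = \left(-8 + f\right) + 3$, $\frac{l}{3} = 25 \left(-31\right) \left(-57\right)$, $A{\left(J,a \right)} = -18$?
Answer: $92020721625 + 694365 i \sqrt{41} \approx 9.2021 \cdot 10^{10} + 4.4461 \cdot 10^{6} i$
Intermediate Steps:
$l = 132525$ ($l = 3 \cdot 25 \left(-31\right) \left(-57\right) = 3 \left(\left(-775\right) \left(-57\right)\right) = 3 \cdot 44175 = 132525$)
$Q{\left(f,M \right)} = -5 + f$
$n{\left(p \right)} = \sqrt{-5 + 2 p}$ ($n{\left(p \right)} = \sqrt{p + \left(-5 + p\right)} = \sqrt{-5 + 2 p}$)
$\left(l + n{\left(A{\left(13,-24 \right)} \right)}\right) \left(380687 + 313678\right) = \left(132525 + \sqrt{-5 + 2 \left(-18\right)}\right) \left(380687 + 313678\right) = \left(132525 + \sqrt{-5 - 36}\right) 694365 = \left(132525 + \sqrt{-41}\right) 694365 = \left(132525 + i \sqrt{41}\right) 694365 = 92020721625 + 694365 i \sqrt{41}$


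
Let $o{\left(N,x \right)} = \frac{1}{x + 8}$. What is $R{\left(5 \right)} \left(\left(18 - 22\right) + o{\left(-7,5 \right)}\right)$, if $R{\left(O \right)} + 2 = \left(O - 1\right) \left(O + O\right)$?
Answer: $- \frac{1938}{13} \approx -149.08$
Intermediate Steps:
$o{\left(N,x \right)} = \frac{1}{8 + x}$
$R{\left(O \right)} = -2 + 2 O \left(-1 + O\right)$ ($R{\left(O \right)} = -2 + \left(O - 1\right) \left(O + O\right) = -2 + \left(-1 + O\right) 2 O = -2 + 2 O \left(-1 + O\right)$)
$R{\left(5 \right)} \left(\left(18 - 22\right) + o{\left(-7,5 \right)}\right) = \left(-2 - 10 + 2 \cdot 5^{2}\right) \left(\left(18 - 22\right) + \frac{1}{8 + 5}\right) = \left(-2 - 10 + 2 \cdot 25\right) \left(-4 + \frac{1}{13}\right) = \left(-2 - 10 + 50\right) \left(-4 + \frac{1}{13}\right) = 38 \left(- \frac{51}{13}\right) = - \frac{1938}{13}$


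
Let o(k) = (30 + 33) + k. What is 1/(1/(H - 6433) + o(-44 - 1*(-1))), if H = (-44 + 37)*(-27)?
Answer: 6244/124879 ≈ 0.050000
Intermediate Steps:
o(k) = 63 + k
H = 189 (H = -7*(-27) = 189)
1/(1/(H - 6433) + o(-44 - 1*(-1))) = 1/(1/(189 - 6433) + (63 + (-44 - 1*(-1)))) = 1/(1/(-6244) + (63 + (-44 + 1))) = 1/(-1/6244 + (63 - 43)) = 1/(-1/6244 + 20) = 1/(124879/6244) = 6244/124879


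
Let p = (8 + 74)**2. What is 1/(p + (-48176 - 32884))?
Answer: -1/74336 ≈ -1.3452e-5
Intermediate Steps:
p = 6724 (p = 82**2 = 6724)
1/(p + (-48176 - 32884)) = 1/(6724 + (-48176 - 32884)) = 1/(6724 - 81060) = 1/(-74336) = -1/74336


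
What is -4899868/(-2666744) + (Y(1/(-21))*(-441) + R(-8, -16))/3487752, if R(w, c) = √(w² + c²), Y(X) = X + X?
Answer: 356034092083/193769619156 + √5/435969 ≈ 1.8374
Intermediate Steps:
Y(X) = 2*X
R(w, c) = √(c² + w²)
-4899868/(-2666744) + (Y(1/(-21))*(-441) + R(-8, -16))/3487752 = -4899868/(-2666744) + ((2/(-21))*(-441) + √((-16)² + (-8)²))/3487752 = -4899868*(-1/2666744) + ((2*(-1/21))*(-441) + √(256 + 64))*(1/3487752) = 1224967/666686 + (-2/21*(-441) + √320)*(1/3487752) = 1224967/666686 + (42 + 8*√5)*(1/3487752) = 1224967/666686 + (7/581292 + √5/435969) = 356034092083/193769619156 + √5/435969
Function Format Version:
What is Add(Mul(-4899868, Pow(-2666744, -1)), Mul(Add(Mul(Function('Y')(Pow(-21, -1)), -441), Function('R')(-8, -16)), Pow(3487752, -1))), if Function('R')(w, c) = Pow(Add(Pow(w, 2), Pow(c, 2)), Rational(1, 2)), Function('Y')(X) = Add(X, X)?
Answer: Add(Rational(356034092083, 193769619156), Mul(Rational(1, 435969), Pow(5, Rational(1, 2)))) ≈ 1.8374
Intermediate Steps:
Function('Y')(X) = Mul(2, X)
Function('R')(w, c) = Pow(Add(Pow(c, 2), Pow(w, 2)), Rational(1, 2))
Add(Mul(-4899868, Pow(-2666744, -1)), Mul(Add(Mul(Function('Y')(Pow(-21, -1)), -441), Function('R')(-8, -16)), Pow(3487752, -1))) = Add(Mul(-4899868, Pow(-2666744, -1)), Mul(Add(Mul(Mul(2, Pow(-21, -1)), -441), Pow(Add(Pow(-16, 2), Pow(-8, 2)), Rational(1, 2))), Pow(3487752, -1))) = Add(Mul(-4899868, Rational(-1, 2666744)), Mul(Add(Mul(Mul(2, Rational(-1, 21)), -441), Pow(Add(256, 64), Rational(1, 2))), Rational(1, 3487752))) = Add(Rational(1224967, 666686), Mul(Add(Mul(Rational(-2, 21), -441), Pow(320, Rational(1, 2))), Rational(1, 3487752))) = Add(Rational(1224967, 666686), Mul(Add(42, Mul(8, Pow(5, Rational(1, 2)))), Rational(1, 3487752))) = Add(Rational(1224967, 666686), Add(Rational(7, 581292), Mul(Rational(1, 435969), Pow(5, Rational(1, 2))))) = Add(Rational(356034092083, 193769619156), Mul(Rational(1, 435969), Pow(5, Rational(1, 2))))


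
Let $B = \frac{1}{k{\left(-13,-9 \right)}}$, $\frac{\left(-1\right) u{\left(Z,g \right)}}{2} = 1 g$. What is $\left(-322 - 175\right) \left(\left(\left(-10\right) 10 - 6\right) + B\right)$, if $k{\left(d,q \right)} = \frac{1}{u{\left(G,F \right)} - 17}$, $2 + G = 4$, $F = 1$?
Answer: $62125$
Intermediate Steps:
$G = 2$ ($G = -2 + 4 = 2$)
$u{\left(Z,g \right)} = - 2 g$ ($u{\left(Z,g \right)} = - 2 \cdot 1 g = - 2 g$)
$k{\left(d,q \right)} = - \frac{1}{19}$ ($k{\left(d,q \right)} = \frac{1}{\left(-2\right) 1 - 17} = \frac{1}{-2 - 17} = \frac{1}{-19} = - \frac{1}{19}$)
$B = -19$ ($B = \frac{1}{- \frac{1}{19}} = -19$)
$\left(-322 - 175\right) \left(\left(\left(-10\right) 10 - 6\right) + B\right) = \left(-322 - 175\right) \left(\left(\left(-10\right) 10 - 6\right) - 19\right) = - 497 \left(\left(-100 - 6\right) - 19\right) = - 497 \left(-106 - 19\right) = \left(-497\right) \left(-125\right) = 62125$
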